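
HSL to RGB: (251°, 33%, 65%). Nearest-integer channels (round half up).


H=251°, S=0.33, L=0.65
C = (1-|2L-1|)×S = (1-|0.30|)×0.33 = 0.231
H' = H/60 = 251/60 ≈ 4.1833; X = C×(1-|H' mod 2 - 1|) = 0.04235
m = L - C/2 = 0.65 - 0.1155 = 0.5345
Sector ⌊H'⌋ = 4 → (R',G',B') = (0.04235, 0.0, 0.231)
RGB = ((R'+m)×255, (G'+m)×255, (B'+m)×255) = (147.09675, 136.2975, 195.2025)
Round half up → RGB(147, 136, 195)


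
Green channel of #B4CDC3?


Color: #B4CDC3
R = B4 = 180
G = CD = 205
B = C3 = 195
Green = 205


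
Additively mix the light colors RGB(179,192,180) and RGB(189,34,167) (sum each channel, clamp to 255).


Additive: each channel = min(255, C₁+C₂)
R: 179+189 = 368 → 255
G: 192+34 = 226 → 226
B: 180+167 = 347 → 255
= RGB(255, 226, 255)


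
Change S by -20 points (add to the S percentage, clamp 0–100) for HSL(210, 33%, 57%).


Original S = 33%
Adjustment = -20 percentage points
New S = 33 + (-20) = 13
Clamp to [0, 100] → 13
= HSL(210°, 13%, 57%)


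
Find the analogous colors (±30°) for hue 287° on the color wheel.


Base hue: 287°
Left analog: (287 - 30) mod 360 = 257°
Right analog: (287 + 30) mod 360 = 317°
Analogous hues = 257° and 317°


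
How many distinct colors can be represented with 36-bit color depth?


Colors = 2^bits = 2^36
= 68,719,476,736 colors


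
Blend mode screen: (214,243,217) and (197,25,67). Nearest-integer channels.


Screen: C = 255 - (255-A)×(255-B)/255, rounded to nearest integer
R: 255 - (255-214)×(255-197)/255 = 255 - 2378/255 ≈ 255 - 9.325 = 245.675 → 246
G: 255 - (255-243)×(255-25)/255 = 255 - 2760/255 ≈ 255 - 10.824 = 244.176 → 244
B: 255 - (255-217)×(255-67)/255 = 255 - 7144/255 ≈ 255 - 28.016 = 226.984 → 227
= RGB(246, 244, 227)


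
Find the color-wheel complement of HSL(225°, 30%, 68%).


Complement = opposite side of color wheel = hue + 180°
H' = (225 + 180) mod 360 = 45°
S and L unchanged.
= HSL(45°, 30%, 68%)


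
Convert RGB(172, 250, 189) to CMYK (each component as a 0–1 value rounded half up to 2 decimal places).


R'=172/255≈0.6745, G'=250/255≈0.9804, B'=189/255≈0.7412
K = 1 - max(R',G',B') = 1 - 250/255 = 5/255 = 0.01960… → 0.02
(1-R'-K)/(1-K) simplifies to (max-R)/max with max = 250:
C = (250-172)/250 = 78/250 = 0.312 → 0.31
M = (250-250)/250 = 0/250 = 0 → 0.00
Y = (250-189)/250 = 61/250 = 0.244 → 0.24
= CMYK(0.31, 0.00, 0.24, 0.02)


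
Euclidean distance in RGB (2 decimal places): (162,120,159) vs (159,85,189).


d = √[(R₁-R₂)² + (G₁-G₂)² + (B₁-B₂)²]
d = √[(162-159)² + (120-85)² + (159-189)²]
d = √[9 + 1225 + 900]
d = √2134
d ≈ 46.20


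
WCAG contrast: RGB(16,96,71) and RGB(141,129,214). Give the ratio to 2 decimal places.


Linearize each sRGB channel c=v/255: c/12.92 if c ≤ 0.04045 else ((c+0.055)/1.055)^2.4
L = 0.2126×R_lin + 0.7152×G_lin + 0.0722×B_lin
Color 1 (16,96,71):
  R=16: 16/255≈0.0627 > 0.04045 → ((0.0627+0.055)/1.055)^2.4 ≈ 0.00518
  G=96: 96/255≈0.3765 > 0.04045 → ((0.3765+0.055)/1.055)^2.4 ≈ 0.11697
  B=71: 71/255≈0.2784 > 0.04045 → ((0.2784+0.055)/1.055)^2.4 ≈ 0.06301
  L1 = 0.2126×0.00518 + 0.7152×0.11697 + 0.0722×0.06301 ≈ 0.08931
Color 2 (141,129,214):
  R=141: 141/255≈0.5529 > 0.04045 → ((0.5529+0.055)/1.055)^2.4 ≈ 0.26636
  G=129: 129/255≈0.5059 > 0.04045 → ((0.5059+0.055)/1.055)^2.4 ≈ 0.21953
  B=214: 214/255≈0.8392 > 0.04045 → ((0.8392+0.055)/1.055)^2.4 ≈ 0.67244
  L2 = 0.2126×0.26636 + 0.7152×0.21953 + 0.0722×0.67244 ≈ 0.26218
Lighter = 0.26218, Darker = 0.08931
Ratio = (L_lighter + 0.05) / (L_darker + 0.05)
Ratio = (0.26218 + 0.05) / (0.08931 + 0.05) = 0.31218 / 0.13931 ≈ 2.2409
Ratio ≈ 2.24:1


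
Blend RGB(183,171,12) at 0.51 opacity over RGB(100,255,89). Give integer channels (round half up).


C = α×F + (1-α)×B, with 1-α = 0.49
R: 0.51×183 + 0.49×100 = 93.33 + 49.00 = 142.33 → 142
G: 0.51×171 + 0.49×255 = 87.21 + 124.95 = 212.16 → 212
B: 0.51×12 + 0.49×89 = 6.12 + 43.61 = 49.73 → 50
= RGB(142, 212, 50)


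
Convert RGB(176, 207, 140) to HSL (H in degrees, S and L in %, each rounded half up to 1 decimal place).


Normalize: R'=176/255≈0.6902, G'=207/255≈0.8118, B'=140/255≈0.5490
Max=207/255, Min=140/255, Δ=Max-Min=67/255
L = (Max+Min)/2 = (207+140)/510 = 347/510 = 0.68039… → L = 68.0%
L > 0.5 → S = Δ/(2-Max-Min) = 67/(510-207-140) = 67/163 = 0.41104… → S = 41.1%
(the 1/255 factors cancel in S and H, so raw channel differences can be used)
Max is G' → H = 60 × ((B-R)/Δ + 2) = 60 × ((140-176)/67 + 2)
  -36/67 + 2 = -0.5373… + 2 = 1.4626…
  H = 60 × 1.4626… = 87.761…° → H = 87.8°
= HSL(87.8°, 41.1%, 68.0%)


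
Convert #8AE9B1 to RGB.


8A → 138 (R)
E9 → 233 (G)
B1 → 177 (B)
= RGB(138, 233, 177)


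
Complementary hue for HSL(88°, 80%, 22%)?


Complement = opposite side of color wheel = hue + 180°
H' = (88 + 180) mod 360 = 268°
S and L unchanged.
= HSL(268°, 80%, 22%)


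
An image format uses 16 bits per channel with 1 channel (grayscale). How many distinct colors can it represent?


Total bits = 16 bits/channel × 1 channels = 16 bits
Distinct colors = 2^16
= 65,536 colors


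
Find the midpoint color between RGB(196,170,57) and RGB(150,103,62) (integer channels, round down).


Midpoint: each channel = ⌊(C₁+C₂)/2⌋
R: ⌊(196+150)/2⌋ = 173
G: ⌊(170+103)/2⌋ = 136
B: ⌊(57+62)/2⌋ = 59
= RGB(173, 136, 59)


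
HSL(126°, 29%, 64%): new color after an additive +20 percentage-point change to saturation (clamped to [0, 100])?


Original S = 29%
Adjustment = +20 percentage points
New S = 29 + (20) = 49
Clamp to [0, 100] → 49
= HSL(126°, 49%, 64%)


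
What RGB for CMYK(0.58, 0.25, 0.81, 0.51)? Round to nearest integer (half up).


R = 255 × (1-C) × (1-K) = 255 × 0.42 × 0.49 = 52.479 → 52
G = 255 × (1-M) × (1-K) = 255 × 0.75 × 0.49 = 93.7125 → 94
B = 255 × (1-Y) × (1-K) = 255 × 0.19 × 0.49 = 23.7405 → 24
= RGB(52, 94, 24)


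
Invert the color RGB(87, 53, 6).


Invert: (255-R, 255-G, 255-B)
R: 255-87 = 168
G: 255-53 = 202
B: 255-6 = 249
= RGB(168, 202, 249)


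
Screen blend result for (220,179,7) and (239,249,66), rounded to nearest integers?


Screen: C = 255 - (255-A)×(255-B)/255, rounded to nearest integer
R: 255 - (255-220)×(255-239)/255 = 255 - 560/255 ≈ 255 - 2.196 = 252.804 → 253
G: 255 - (255-179)×(255-249)/255 = 255 - 456/255 ≈ 255 - 1.788 = 253.212 → 253
B: 255 - (255-7)×(255-66)/255 = 255 - 46872/255 ≈ 255 - 183.812 = 71.188 → 71
= RGB(253, 253, 71)


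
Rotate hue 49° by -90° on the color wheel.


New hue = (H + rotation) mod 360
New hue = (49 -90) mod 360
= -41 mod 360
= 319°


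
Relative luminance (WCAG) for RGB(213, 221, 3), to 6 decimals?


Linearize each channel (sRGB transfer function): c = v/255; c_lin = c/12.92 if c ≤ 0.04045, else ((c+0.055)/1.055)^2.4
  R: 213/255 ≈ 0.835294 > 0.04045 → ((0.835294+0.055)/1.055)^2.4 ≈ 0.665387
  G: 221/255 ≈ 0.866667 > 0.04045 → ((0.866667+0.055)/1.055)^2.4 ≈ 0.723055
  B: 3/255 ≈ 0.011765 ≤ 0.04045 → 0.011765/12.92 ≈ 0.000911
R_lin = 0.665387, G_lin = 0.723055, B_lin = 0.000911
L = 0.2126×R + 0.7152×G + 0.0722×B
L = 0.2126×0.665387 + 0.7152×0.723055 + 0.0722×0.000911
L ≈ 0.658656


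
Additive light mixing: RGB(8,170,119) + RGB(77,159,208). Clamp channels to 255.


Additive: each channel = min(255, C₁+C₂)
R: 8+77 = 85 → 85
G: 170+159 = 329 → 255
B: 119+208 = 327 → 255
= RGB(85, 255, 255)


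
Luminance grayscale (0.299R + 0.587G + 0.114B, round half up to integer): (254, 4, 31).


Gray = 0.299×R + 0.587×G + 0.114×B
Gray = 0.299×254 + 0.587×4 + 0.114×31
Gray = 75.946 + 2.348 + 3.534
Gray = 81.828 → round half up → 82
Gray = 82


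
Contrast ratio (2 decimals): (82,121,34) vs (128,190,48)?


Linearize each sRGB channel c=v/255: c/12.92 if c ≤ 0.04045 else ((c+0.055)/1.055)^2.4
L = 0.2126×R_lin + 0.7152×G_lin + 0.0722×B_lin
Color 1 (82,121,34):
  R=82: 82/255≈0.3216 > 0.04045 → ((0.3216+0.055)/1.055)^2.4 ≈ 0.08438
  G=121: 121/255≈0.4745 > 0.04045 → ((0.4745+0.055)/1.055)^2.4 ≈ 0.19120
  B=34: 34/255≈0.1333 > 0.04045 → ((0.1333+0.055)/1.055)^2.4 ≈ 0.01600
  L1 = 0.2126×0.08438 + 0.7152×0.19120 + 0.0722×0.01600 ≈ 0.15584
Color 2 (128,190,48):
  R=128: 128/255≈0.5020 > 0.04045 → ((0.5020+0.055)/1.055)^2.4 ≈ 0.21586
  G=190: 190/255≈0.7451 > 0.04045 → ((0.7451+0.055)/1.055)^2.4 ≈ 0.51492
  B=48: 48/255≈0.1882 > 0.04045 → ((0.1882+0.055)/1.055)^2.4 ≈ 0.02956
  L2 = 0.2126×0.21586 + 0.7152×0.51492 + 0.0722×0.02956 ≈ 0.41630
Lighter = 0.41630, Darker = 0.15584
Ratio = (L_lighter + 0.05) / (L_darker + 0.05)
Ratio = (0.41630 + 0.05) / (0.15584 + 0.05) = 0.46630 / 0.20584 ≈ 2.2653
Ratio ≈ 2.27:1


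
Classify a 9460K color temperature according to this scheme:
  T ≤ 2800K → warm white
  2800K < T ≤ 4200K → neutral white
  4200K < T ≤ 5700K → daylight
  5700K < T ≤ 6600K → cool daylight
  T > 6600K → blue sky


Temperature: 9460K
9460K > 6600K → blue sky
Classification: blue sky


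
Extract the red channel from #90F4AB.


Color: #90F4AB
R = 90 = 144
G = F4 = 244
B = AB = 171
Red = 144


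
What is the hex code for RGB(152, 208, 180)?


R = 152 → 98 (hex)
G = 208 → D0 (hex)
B = 180 → B4 (hex)
Hex = #98D0B4


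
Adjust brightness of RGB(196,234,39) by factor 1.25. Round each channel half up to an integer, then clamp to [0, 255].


Multiply each channel by 1.25, round half up, clamp to [0, 255]
R: 196×1.25 = 245
G: 234×1.25 = 292.5 → round → 293 → clamp → 255
B: 39×1.25 = 48.75 → round → 49
= RGB(245, 255, 49)


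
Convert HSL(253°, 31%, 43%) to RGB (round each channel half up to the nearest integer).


H=253°, S=0.31, L=0.43
C = (1-|2L-1|)×S = (1-|-0.14|)×0.31 = 0.2666
H' = H/60 = 253/60 ≈ 4.2167; X = C×(1-|H' mod 2 - 1|) ≈ 0.0578
m = L - C/2 = 0.43 - 0.1333 = 0.2967
Sector ⌊H'⌋ = 4 → (R',G',B') = (≈0.0578, 0.0, 0.2666)
RGB = ((R'+m)×255, (G'+m)×255, (B'+m)×255) = (90.38815, 75.6585, 143.6415)
Round half up → RGB(90, 76, 144)


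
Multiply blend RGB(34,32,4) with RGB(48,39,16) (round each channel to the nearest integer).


Multiply: C = A×B/255, rounded to nearest integer
R: 34×48/255 = 1632/255 ≈ 6.400 → 6
G: 32×39/255 = 1248/255 ≈ 4.894 → 5
B: 4×16/255 = 64/255 ≈ 0.251 → 0
= RGB(6, 5, 0)


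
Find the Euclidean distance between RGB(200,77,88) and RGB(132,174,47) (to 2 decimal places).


d = √[(R₁-R₂)² + (G₁-G₂)² + (B₁-B₂)²]
d = √[(200-132)² + (77-174)² + (88-47)²]
d = √[4624 + 9409 + 1681]
d = √15714
d ≈ 125.36


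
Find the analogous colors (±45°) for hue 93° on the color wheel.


Base hue: 93°
Left analog: (93 - 45) mod 360 = 48°
Right analog: (93 + 45) mod 360 = 138°
Analogous hues = 48° and 138°


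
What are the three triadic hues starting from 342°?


Triadic: equally spaced at 120° intervals
H1 = 342°
H2 = (342 + 120) mod 360 = 102°
H3 = (342 + 240) mod 360 = 222°
Triadic = 342°, 102°, 222°


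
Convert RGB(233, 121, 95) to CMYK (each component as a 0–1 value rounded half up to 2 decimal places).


R'=233/255≈0.9137, G'=121/255≈0.4745, B'=95/255≈0.3725
K = 1 - max(R',G',B') = 1 - 233/255 = 22/255 = 0.08627… → 0.09
(1-R'-K)/(1-K) simplifies to (max-R)/max with max = 233:
C = (233-233)/233 = 0/233 = 0 → 0.00
M = (233-121)/233 = 112/233 = 0.48068… → 0.48
Y = (233-95)/233 = 138/233 = 0.59227… → 0.59
= CMYK(0.00, 0.48, 0.59, 0.09)


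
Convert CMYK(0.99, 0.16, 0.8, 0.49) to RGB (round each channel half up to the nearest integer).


R = 255 × (1-C) × (1-K) = 255 × 0.01 × 0.51 = 1.3005 → 1
G = 255 × (1-M) × (1-K) = 255 × 0.84 × 0.51 = 109.242 → 109
B = 255 × (1-Y) × (1-K) = 255 × 0.20 × 0.51 = 26.01 → 26
= RGB(1, 109, 26)


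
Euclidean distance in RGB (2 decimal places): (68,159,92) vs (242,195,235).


d = √[(R₁-R₂)² + (G₁-G₂)² + (B₁-B₂)²]
d = √[(68-242)² + (159-195)² + (92-235)²]
d = √[30276 + 1296 + 20449]
d = √52021
d ≈ 228.08


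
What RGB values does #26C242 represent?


26 → 38 (R)
C2 → 194 (G)
42 → 66 (B)
= RGB(38, 194, 66)


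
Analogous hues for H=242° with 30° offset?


Base hue: 242°
Left analog: (242 - 30) mod 360 = 212°
Right analog: (242 + 30) mod 360 = 272°
Analogous hues = 212° and 272°


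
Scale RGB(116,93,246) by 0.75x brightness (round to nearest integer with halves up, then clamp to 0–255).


Multiply each channel by 0.75, round half up, clamp to [0, 255]
R: 116×0.75 = 87
G: 93×0.75 = 69.75 → round → 70
B: 246×0.75 = 184.5 → round → 185
= RGB(87, 70, 185)


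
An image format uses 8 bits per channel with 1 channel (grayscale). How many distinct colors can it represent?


Total bits = 8 bits/channel × 1 channels = 8 bits
Distinct colors = 2^8
= 256 colors


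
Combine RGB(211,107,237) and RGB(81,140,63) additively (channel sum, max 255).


Additive: each channel = min(255, C₁+C₂)
R: 211+81 = 292 → 255
G: 107+140 = 247 → 247
B: 237+63 = 300 → 255
= RGB(255, 247, 255)


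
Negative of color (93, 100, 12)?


Invert: (255-R, 255-G, 255-B)
R: 255-93 = 162
G: 255-100 = 155
B: 255-12 = 243
= RGB(162, 155, 243)


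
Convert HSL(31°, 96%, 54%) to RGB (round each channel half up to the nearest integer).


H=31°, S=0.96, L=0.54
C = (1-|2L-1|)×S = (1-|0.08|)×0.96 = 0.8832
H' = H/60 = 31/60 ≈ 0.5167; X = C×(1-|H' mod 2 - 1|) = 0.45632
m = L - C/2 = 0.54 - 0.4416 = 0.0984
Sector ⌊H'⌋ = 0 → (R',G',B') = (0.8832, 0.45632, 0.0)
RGB = ((R'+m)×255, (G'+m)×255, (B'+m)×255) = (250.308, 141.4536, 25.092)
Round half up → RGB(250, 141, 25)


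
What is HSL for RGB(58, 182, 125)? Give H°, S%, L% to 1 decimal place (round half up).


Normalize: R'=58/255≈0.2275, G'=182/255≈0.7137, B'=125/255≈0.4902
Max=182/255, Min=58/255, Δ=Max-Min=124/255
L = (Max+Min)/2 = (182+58)/510 = 240/510 = 0.47058… → L = 47.1%
L ≤ 0.5 → S = Δ/(Max+Min) = 124/(182+58) = 124/240 = 0.51666… → S = 51.7%
(the 1/255 factors cancel in S and H, so raw channel differences can be used)
Max is G' → H = 60 × ((B-R)/Δ + 2) = 60 × ((125-58)/124 + 2)
  67/124 + 2 = 0.5403… + 2 = 2.5403…
  H = 60 × 2.5403… = 152.419…° → H = 152.4°
= HSL(152.4°, 51.7%, 47.1%)


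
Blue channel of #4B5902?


Color: #4B5902
R = 4B = 75
G = 59 = 89
B = 02 = 2
Blue = 2


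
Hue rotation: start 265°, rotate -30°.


New hue = (H + rotation) mod 360
New hue = (265 -30) mod 360
= 235 mod 360
= 235°


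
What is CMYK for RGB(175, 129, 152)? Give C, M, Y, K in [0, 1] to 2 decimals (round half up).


R'=175/255≈0.6863, G'=129/255≈0.5059, B'=152/255≈0.5961
K = 1 - max(R',G',B') = 1 - 175/255 = 80/255 = 0.31372… → 0.31
(1-R'-K)/(1-K) simplifies to (max-R)/max with max = 175:
C = (175-175)/175 = 0/175 = 0 → 0.00
M = (175-129)/175 = 46/175 = 0.26285… → 0.26
Y = (175-152)/175 = 23/175 = 0.13142… → 0.13
= CMYK(0.00, 0.26, 0.13, 0.31)


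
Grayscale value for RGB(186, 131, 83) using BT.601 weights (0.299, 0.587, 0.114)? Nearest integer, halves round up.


Gray = 0.299×R + 0.587×G + 0.114×B
Gray = 0.299×186 + 0.587×131 + 0.114×83
Gray = 55.614 + 76.897 + 9.462
Gray = 141.973 → round half up → 142
Gray = 142


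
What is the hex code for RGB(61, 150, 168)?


R = 61 → 3D (hex)
G = 150 → 96 (hex)
B = 168 → A8 (hex)
Hex = #3D96A8


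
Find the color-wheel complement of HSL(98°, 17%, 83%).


Complement = opposite side of color wheel = hue + 180°
H' = (98 + 180) mod 360 = 278°
S and L unchanged.
= HSL(278°, 17%, 83%)


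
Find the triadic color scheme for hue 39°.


Triadic: equally spaced at 120° intervals
H1 = 39°
H2 = (39 + 120) mod 360 = 159°
H3 = (39 + 240) mod 360 = 279°
Triadic = 39°, 159°, 279°


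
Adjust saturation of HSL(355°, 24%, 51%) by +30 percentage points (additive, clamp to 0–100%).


Original S = 24%
Adjustment = +30 percentage points
New S = 24 + (30) = 54
Clamp to [0, 100] → 54
= HSL(355°, 54%, 51%)


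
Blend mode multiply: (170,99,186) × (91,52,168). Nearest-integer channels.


Multiply: C = A×B/255, rounded to nearest integer
R: 170×91/255 = 15470/255 ≈ 60.667 → 61
G: 99×52/255 = 5148/255 ≈ 20.188 → 20
B: 186×168/255 = 31248/255 ≈ 122.541 → 123
= RGB(61, 20, 123)


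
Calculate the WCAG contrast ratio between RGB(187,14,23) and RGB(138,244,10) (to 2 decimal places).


Linearize each sRGB channel c=v/255: c/12.92 if c ≤ 0.04045 else ((c+0.055)/1.055)^2.4
L = 0.2126×R_lin + 0.7152×G_lin + 0.0722×B_lin
Color 1 (187,14,23):
  R=187: 187/255≈0.7333 > 0.04045 → ((0.7333+0.055)/1.055)^2.4 ≈ 0.49693
  G=14: 14/255≈0.0549 > 0.04045 → ((0.0549+0.055)/1.055)^2.4 ≈ 0.00439
  B=23: 23/255≈0.0902 > 0.04045 → ((0.0902+0.055)/1.055)^2.4 ≈ 0.00857
  L1 = 0.2126×0.49693 + 0.7152×0.00439 + 0.0722×0.00857 ≈ 0.10941
Color 2 (138,244,10):
  R=138: 138/255≈0.5412 > 0.04045 → ((0.5412+0.055)/1.055)^2.4 ≈ 0.25415
  G=244: 244/255≈0.9569 > 0.04045 → ((0.9569+0.055)/1.055)^2.4 ≈ 0.90466
  B=10: 10/255≈0.0392 ≤ 0.04045 → 0.0392/12.92 ≈ 0.00304
  L2 = 0.2126×0.25415 + 0.7152×0.90466 + 0.0722×0.00304 ≈ 0.70127
Lighter = 0.70127, Darker = 0.10941
Ratio = (L_lighter + 0.05) / (L_darker + 0.05)
Ratio = (0.70127 + 0.05) / (0.10941 + 0.05) = 0.75127 / 0.15941 ≈ 4.7129
Ratio ≈ 4.71:1


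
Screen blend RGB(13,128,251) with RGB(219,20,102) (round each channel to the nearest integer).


Screen: C = 255 - (255-A)×(255-B)/255, rounded to nearest integer
R: 255 - (255-13)×(255-219)/255 = 255 - 8712/255 ≈ 255 - 34.165 = 220.835 → 221
G: 255 - (255-128)×(255-20)/255 = 255 - 29845/255 ≈ 255 - 117.039 = 137.961 → 138
B: 255 - (255-251)×(255-102)/255 = 255 - 612/255 ≈ 255 - 2.400 = 252.600 → 253
= RGB(221, 138, 253)


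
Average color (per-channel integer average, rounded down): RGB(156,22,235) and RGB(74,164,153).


Midpoint: each channel = ⌊(C₁+C₂)/2⌋
R: ⌊(156+74)/2⌋ = 115
G: ⌊(22+164)/2⌋ = 93
B: ⌊(235+153)/2⌋ = 194
= RGB(115, 93, 194)


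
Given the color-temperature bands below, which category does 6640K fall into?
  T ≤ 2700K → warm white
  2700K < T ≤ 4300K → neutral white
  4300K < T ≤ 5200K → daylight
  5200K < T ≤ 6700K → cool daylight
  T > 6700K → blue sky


Temperature: 6640K
5200K < 6640K ≤ 6700K → cool daylight
Classification: cool daylight


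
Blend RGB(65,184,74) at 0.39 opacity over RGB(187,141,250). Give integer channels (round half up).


C = α×F + (1-α)×B, with 1-α = 0.61
R: 0.39×65 + 0.61×187 = 25.35 + 114.07 = 139.42 → 139
G: 0.39×184 + 0.61×141 = 71.76 + 86.01 = 157.77 → 158
B: 0.39×74 + 0.61×250 = 28.86 + 152.50 = 181.36 → 181
= RGB(139, 158, 181)


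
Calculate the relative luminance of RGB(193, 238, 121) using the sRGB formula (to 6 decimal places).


Linearize each channel (sRGB transfer function): c = v/255; c_lin = c/12.92 if c ≤ 0.04045, else ((c+0.055)/1.055)^2.4
  R: 193/255 ≈ 0.756863 > 0.04045 → ((0.756863+0.055)/1.055)^2.4 ≈ 0.533276
  G: 238/255 ≈ 0.933333 > 0.04045 → ((0.933333+0.055)/1.055)^2.4 ≈ 0.854993
  B: 121/255 ≈ 0.474510 > 0.04045 → ((0.474510+0.055)/1.055)^2.4 ≈ 0.191202
R_lin = 0.533276, G_lin = 0.854993, B_lin = 0.191202
L = 0.2126×R + 0.7152×G + 0.0722×B
L = 0.2126×0.533276 + 0.7152×0.854993 + 0.0722×0.191202
L ≈ 0.738670


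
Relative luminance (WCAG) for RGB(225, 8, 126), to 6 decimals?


Linearize each channel (sRGB transfer function): c = v/255; c_lin = c/12.92 if c ≤ 0.04045, else ((c+0.055)/1.055)^2.4
  R: 225/255 ≈ 0.882353 > 0.04045 → ((0.882353+0.055)/1.055)^2.4 ≈ 0.752942
  G: 8/255 ≈ 0.031373 ≤ 0.04045 → 0.031373/12.92 ≈ 0.002428
  B: 126/255 ≈ 0.494118 > 0.04045 → ((0.494118+0.055)/1.055)^2.4 ≈ 0.208637
R_lin = 0.752942, G_lin = 0.002428, B_lin = 0.208637
L = 0.2126×R + 0.7152×G + 0.0722×B
L = 0.2126×0.752942 + 0.7152×0.002428 + 0.0722×0.208637
L ≈ 0.176876


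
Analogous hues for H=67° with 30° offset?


Base hue: 67°
Left analog: (67 - 30) mod 360 = 37°
Right analog: (67 + 30) mod 360 = 97°
Analogous hues = 37° and 97°


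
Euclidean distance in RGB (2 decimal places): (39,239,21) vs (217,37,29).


d = √[(R₁-R₂)² + (G₁-G₂)² + (B₁-B₂)²]
d = √[(39-217)² + (239-37)² + (21-29)²]
d = √[31684 + 40804 + 64]
d = √72552
d ≈ 269.35


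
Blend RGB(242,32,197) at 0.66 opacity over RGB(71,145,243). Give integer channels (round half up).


C = α×F + (1-α)×B, with 1-α = 0.34
R: 0.66×242 + 0.34×71 = 159.72 + 24.14 = 183.86 → 184
G: 0.66×32 + 0.34×145 = 21.12 + 49.30 = 70.42 → 70
B: 0.66×197 + 0.34×243 = 130.02 + 82.62 = 212.64 → 213
= RGB(184, 70, 213)


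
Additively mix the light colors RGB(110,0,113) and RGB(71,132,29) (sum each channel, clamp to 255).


Additive: each channel = min(255, C₁+C₂)
R: 110+71 = 181 → 181
G: 0+132 = 132 → 132
B: 113+29 = 142 → 142
= RGB(181, 132, 142)


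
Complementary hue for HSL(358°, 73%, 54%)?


Complement = opposite side of color wheel = hue + 180°
H' = (358 + 180) mod 360 = 178°
S and L unchanged.
= HSL(178°, 73%, 54%)


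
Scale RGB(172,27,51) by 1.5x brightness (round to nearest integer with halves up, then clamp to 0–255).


Multiply each channel by 1.5, round half up, clamp to [0, 255]
R: 172×1.5 = 258 → clamp → 255
G: 27×1.5 = 40.5 → round → 41
B: 51×1.5 = 76.5 → round → 77
= RGB(255, 41, 77)


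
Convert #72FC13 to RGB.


72 → 114 (R)
FC → 252 (G)
13 → 19 (B)
= RGB(114, 252, 19)


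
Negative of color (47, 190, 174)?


Invert: (255-R, 255-G, 255-B)
R: 255-47 = 208
G: 255-190 = 65
B: 255-174 = 81
= RGB(208, 65, 81)


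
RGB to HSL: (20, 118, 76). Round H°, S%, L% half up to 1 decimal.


Normalize: R'=20/255≈0.0784, G'=118/255≈0.4627, B'=76/255≈0.2980
Max=118/255, Min=20/255, Δ=Max-Min=98/255
L = (Max+Min)/2 = (118+20)/510 = 138/510 = 0.27058… → L = 27.1%
L ≤ 0.5 → S = Δ/(Max+Min) = 98/(118+20) = 98/138 = 0.71014… → S = 71.0%
(the 1/255 factors cancel in S and H, so raw channel differences can be used)
Max is G' → H = 60 × ((B-R)/Δ + 2) = 60 × ((76-20)/98 + 2)
  56/98 + 2 = 0.5714… + 2 = 2.5714…
  H = 60 × 2.5714… = 154.285…° → H = 154.3°
= HSL(154.3°, 71.0%, 27.1%)


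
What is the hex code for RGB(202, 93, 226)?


R = 202 → CA (hex)
G = 93 → 5D (hex)
B = 226 → E2 (hex)
Hex = #CA5DE2


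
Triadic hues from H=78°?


Triadic: equally spaced at 120° intervals
H1 = 78°
H2 = (78 + 120) mod 360 = 198°
H3 = (78 + 240) mod 360 = 318°
Triadic = 78°, 198°, 318°


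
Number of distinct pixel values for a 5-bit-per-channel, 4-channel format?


Total bits = 5 bits/channel × 4 channels = 20 bits
Distinct pixel values = 2^20
= 1,048,576 pixel values


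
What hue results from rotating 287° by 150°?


New hue = (H + rotation) mod 360
New hue = (287 + 150) mod 360
= 437 mod 360
= 77°


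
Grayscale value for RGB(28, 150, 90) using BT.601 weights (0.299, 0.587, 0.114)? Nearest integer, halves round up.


Gray = 0.299×R + 0.587×G + 0.114×B
Gray = 0.299×28 + 0.587×150 + 0.114×90
Gray = 8.372 + 88.050 + 10.260
Gray = 106.682 → round half up → 107
Gray = 107


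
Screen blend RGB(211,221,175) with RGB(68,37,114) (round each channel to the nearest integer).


Screen: C = 255 - (255-A)×(255-B)/255, rounded to nearest integer
R: 255 - (255-211)×(255-68)/255 = 255 - 8228/255 ≈ 255 - 32.267 = 222.733 → 223
G: 255 - (255-221)×(255-37)/255 = 255 - 7412/255 ≈ 255 - 29.067 = 225.933 → 226
B: 255 - (255-175)×(255-114)/255 = 255 - 11280/255 ≈ 255 - 44.235 = 210.765 → 211
= RGB(223, 226, 211)


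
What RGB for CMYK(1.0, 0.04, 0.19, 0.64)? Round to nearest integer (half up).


R = 255 × (1-C) × (1-K) = 255 × 0.00 × 0.36 = 0
G = 255 × (1-M) × (1-K) = 255 × 0.96 × 0.36 = 88.128 → 88
B = 255 × (1-Y) × (1-K) = 255 × 0.81 × 0.36 = 74.358 → 74
= RGB(0, 88, 74)


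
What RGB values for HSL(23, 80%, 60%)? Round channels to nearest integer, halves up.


H=23°, S=0.80, L=0.60
C = (1-|2L-1|)×S = (1-|0.20|)×0.80 = 0.64
H' = H/60 = 23/60 ≈ 0.3833; X = C×(1-|H' mod 2 - 1|) ≈ 0.2453
m = L - C/2 = 0.60 - 0.32 = 0.28
Sector ⌊H'⌋ = 0 → (R',G',B') = (0.64, ≈0.2453, 0.0)
RGB = ((R'+m)×255, (G'+m)×255, (B'+m)×255) = (234.6, 133.96, 71.4)
Round half up → RGB(235, 134, 71)


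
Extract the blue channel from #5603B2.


Color: #5603B2
R = 56 = 86
G = 03 = 3
B = B2 = 178
Blue = 178


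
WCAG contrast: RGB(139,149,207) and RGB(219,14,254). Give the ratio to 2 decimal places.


Linearize each sRGB channel c=v/255: c/12.92 if c ≤ 0.04045 else ((c+0.055)/1.055)^2.4
L = 0.2126×R_lin + 0.7152×G_lin + 0.0722×B_lin
Color 1 (139,149,207):
  R=139: 139/255≈0.5451 > 0.04045 → ((0.5451+0.055)/1.055)^2.4 ≈ 0.25818
  G=149: 149/255≈0.5843 > 0.04045 → ((0.5843+0.055)/1.055)^2.4 ≈ 0.30054
  B=207: 207/255≈0.8118 > 0.04045 → ((0.8118+0.055)/1.055)^2.4 ≈ 0.62396
  L1 = 0.2126×0.25818 + 0.7152×0.30054 + 0.0722×0.62396 ≈ 0.31489
Color 2 (219,14,254):
  R=219: 219/255≈0.8588 > 0.04045 → ((0.8588+0.055)/1.055)^2.4 ≈ 0.70838
  G=14: 14/255≈0.0549 > 0.04045 → ((0.0549+0.055)/1.055)^2.4 ≈ 0.00439
  B=254: 254/255≈0.9961 > 0.04045 → ((0.9961+0.055)/1.055)^2.4 ≈ 0.99110
  L2 = 0.2126×0.70838 + 0.7152×0.00439 + 0.0722×0.99110 ≈ 0.22530
Lighter = 0.31489, Darker = 0.22530
Ratio = (L_lighter + 0.05) / (L_darker + 0.05)
Ratio = (0.31489 + 0.05) / (0.22530 + 0.05) = 0.36489 / 0.27530 ≈ 1.3254
Ratio ≈ 1.33:1


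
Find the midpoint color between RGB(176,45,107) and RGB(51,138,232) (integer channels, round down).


Midpoint: each channel = ⌊(C₁+C₂)/2⌋
R: ⌊(176+51)/2⌋ = 113
G: ⌊(45+138)/2⌋ = 91
B: ⌊(107+232)/2⌋ = 169
= RGB(113, 91, 169)


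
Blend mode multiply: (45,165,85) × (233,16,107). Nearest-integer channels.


Multiply: C = A×B/255, rounded to nearest integer
R: 45×233/255 = 10485/255 ≈ 41.118 → 41
G: 165×16/255 = 2640/255 ≈ 10.353 → 10
B: 85×107/255 = 9095/255 ≈ 35.667 → 36
= RGB(41, 10, 36)


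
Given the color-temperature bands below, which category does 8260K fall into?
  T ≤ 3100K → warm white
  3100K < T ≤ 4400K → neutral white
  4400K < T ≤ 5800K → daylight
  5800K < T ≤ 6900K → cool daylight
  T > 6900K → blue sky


Temperature: 8260K
8260K > 6900K → blue sky
Classification: blue sky


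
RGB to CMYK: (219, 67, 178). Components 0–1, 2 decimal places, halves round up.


R'=219/255≈0.8588, G'=67/255≈0.2627, B'=178/255≈0.6980
K = 1 - max(R',G',B') = 1 - 219/255 = 36/255 = 0.14117… → 0.14
(1-R'-K)/(1-K) simplifies to (max-R)/max with max = 219:
C = (219-219)/219 = 0/219 = 0 → 0.00
M = (219-67)/219 = 152/219 = 0.69406… → 0.69
Y = (219-178)/219 = 41/219 = 0.18721… → 0.19
= CMYK(0.00, 0.69, 0.19, 0.14)


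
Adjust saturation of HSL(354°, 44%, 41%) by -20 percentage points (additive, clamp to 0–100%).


Original S = 44%
Adjustment = -20 percentage points
New S = 44 + (-20) = 24
Clamp to [0, 100] → 24
= HSL(354°, 24%, 41%)


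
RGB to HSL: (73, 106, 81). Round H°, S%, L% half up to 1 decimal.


Normalize: R'=73/255≈0.2863, G'=106/255≈0.4157, B'=81/255≈0.3176
Max=106/255, Min=73/255, Δ=Max-Min=33/255
L = (Max+Min)/2 = (106+73)/510 = 179/510 = 0.35098… → L = 35.1%
L ≤ 0.5 → S = Δ/(Max+Min) = 33/(106+73) = 33/179 = 0.18435… → S = 18.4%
(the 1/255 factors cancel in S and H, so raw channel differences can be used)
Max is G' → H = 60 × ((B-R)/Δ + 2) = 60 × ((81-73)/33 + 2)
  8/33 + 2 = 0.2424… + 2 = 2.2424…
  H = 60 × 2.2424… = 134.545…° → H = 134.5°
= HSL(134.5°, 18.4%, 35.1%)


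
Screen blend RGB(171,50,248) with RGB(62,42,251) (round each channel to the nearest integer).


Screen: C = 255 - (255-A)×(255-B)/255, rounded to nearest integer
R: 255 - (255-171)×(255-62)/255 = 255 - 16212/255 ≈ 255 - 63.576 = 191.424 → 191
G: 255 - (255-50)×(255-42)/255 = 255 - 43665/255 ≈ 255 - 171.235 = 83.765 → 84
B: 255 - (255-248)×(255-251)/255 = 255 - 28/255 ≈ 255 - 0.110 = 254.890 → 255
= RGB(191, 84, 255)


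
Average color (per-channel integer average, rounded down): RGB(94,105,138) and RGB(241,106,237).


Midpoint: each channel = ⌊(C₁+C₂)/2⌋
R: ⌊(94+241)/2⌋ = 167
G: ⌊(105+106)/2⌋ = 105
B: ⌊(138+237)/2⌋ = 187
= RGB(167, 105, 187)


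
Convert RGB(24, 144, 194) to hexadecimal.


R = 24 → 18 (hex)
G = 144 → 90 (hex)
B = 194 → C2 (hex)
Hex = #1890C2


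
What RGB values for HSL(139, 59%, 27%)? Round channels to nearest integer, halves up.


H=139°, S=0.59, L=0.27
C = (1-|2L-1|)×S = (1-|-0.46|)×0.59 = 0.3186
H' = H/60 = 139/60 ≈ 2.3167; X = C×(1-|H' mod 2 - 1|) = 0.10089
m = L - C/2 = 0.27 - 0.1593 = 0.1107
Sector ⌊H'⌋ = 2 → (R',G',B') = (0.0, 0.3186, 0.10089)
RGB = ((R'+m)×255, (G'+m)×255, (B'+m)×255) = (28.2285, 109.4715, 53.95545)
Round half up → RGB(28, 109, 54)


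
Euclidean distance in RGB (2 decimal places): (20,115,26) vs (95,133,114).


d = √[(R₁-R₂)² + (G₁-G₂)² + (B₁-B₂)²]
d = √[(20-95)² + (115-133)² + (26-114)²]
d = √[5625 + 324 + 7744]
d = √13693
d ≈ 117.02


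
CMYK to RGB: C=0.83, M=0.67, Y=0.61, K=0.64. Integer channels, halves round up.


R = 255 × (1-C) × (1-K) = 255 × 0.17 × 0.36 = 15.606 → 16
G = 255 × (1-M) × (1-K) = 255 × 0.33 × 0.36 = 30.294 → 30
B = 255 × (1-Y) × (1-K) = 255 × 0.39 × 0.36 = 35.802 → 36
= RGB(16, 30, 36)


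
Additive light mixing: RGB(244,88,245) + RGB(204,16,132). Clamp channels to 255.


Additive: each channel = min(255, C₁+C₂)
R: 244+204 = 448 → 255
G: 88+16 = 104 → 104
B: 245+132 = 377 → 255
= RGB(255, 104, 255)


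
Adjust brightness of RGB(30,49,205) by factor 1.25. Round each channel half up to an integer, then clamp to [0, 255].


Multiply each channel by 1.25, round half up, clamp to [0, 255]
R: 30×1.25 = 37.5 → round → 38
G: 49×1.25 = 61.25 → round → 61
B: 205×1.25 = 256.25 → round → 256 → clamp → 255
= RGB(38, 61, 255)


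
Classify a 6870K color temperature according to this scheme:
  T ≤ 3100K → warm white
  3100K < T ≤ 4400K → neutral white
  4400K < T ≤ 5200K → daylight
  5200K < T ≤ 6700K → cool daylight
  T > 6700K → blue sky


Temperature: 6870K
6870K > 6700K → blue sky
Classification: blue sky


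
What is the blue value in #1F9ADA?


Color: #1F9ADA
R = 1F = 31
G = 9A = 154
B = DA = 218
Blue = 218


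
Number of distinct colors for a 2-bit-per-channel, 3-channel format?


Total bits = 2 bits/channel × 3 channels = 6 bits
Distinct colors = 2^6
= 64 colors


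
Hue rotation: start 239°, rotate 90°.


New hue = (H + rotation) mod 360
New hue = (239 + 90) mod 360
= 329 mod 360
= 329°


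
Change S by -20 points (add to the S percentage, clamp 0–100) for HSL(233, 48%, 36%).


Original S = 48%
Adjustment = -20 percentage points
New S = 48 + (-20) = 28
Clamp to [0, 100] → 28
= HSL(233°, 28%, 36%)


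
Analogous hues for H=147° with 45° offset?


Base hue: 147°
Left analog: (147 - 45) mod 360 = 102°
Right analog: (147 + 45) mod 360 = 192°
Analogous hues = 102° and 192°


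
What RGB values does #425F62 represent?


42 → 66 (R)
5F → 95 (G)
62 → 98 (B)
= RGB(66, 95, 98)


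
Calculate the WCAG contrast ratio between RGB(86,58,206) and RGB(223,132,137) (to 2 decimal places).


Linearize each sRGB channel c=v/255: c/12.92 if c ≤ 0.04045 else ((c+0.055)/1.055)^2.4
L = 0.2126×R_lin + 0.7152×G_lin + 0.0722×B_lin
Color 1 (86,58,206):
  R=86: 86/255≈0.3373 > 0.04045 → ((0.3373+0.055)/1.055)^2.4 ≈ 0.09306
  G=58: 58/255≈0.2275 > 0.04045 → ((0.2275+0.055)/1.055)^2.4 ≈ 0.04231
  B=206: 206/255≈0.8078 > 0.04045 → ((0.8078+0.055)/1.055)^2.4 ≈ 0.61721
  L1 = 0.2126×0.09306 + 0.7152×0.04231 + 0.0722×0.61721 ≈ 0.09461
Color 2 (223,132,137):
  R=223: 223/255≈0.8745 > 0.04045 → ((0.8745+0.055)/1.055)^2.4 ≈ 0.73791
  G=132: 132/255≈0.5176 > 0.04045 → ((0.5176+0.055)/1.055)^2.4 ≈ 0.23074
  B=137: 137/255≈0.5373 > 0.04045 → ((0.5373+0.055)/1.055)^2.4 ≈ 0.25016
  L2 = 0.2126×0.73791 + 0.7152×0.23074 + 0.0722×0.25016 ≈ 0.33997
Lighter = 0.33997, Darker = 0.09461
Ratio = (L_lighter + 0.05) / (L_darker + 0.05)
Ratio = (0.33997 + 0.05) / (0.09461 + 0.05) = 0.38997 / 0.14461 ≈ 2.6967
Ratio ≈ 2.70:1


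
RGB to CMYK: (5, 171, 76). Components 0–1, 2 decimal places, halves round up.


R'=5/255≈0.0196, G'=171/255≈0.6706, B'=76/255≈0.2980
K = 1 - max(R',G',B') = 1 - 171/255 = 84/255 = 0.32941… → 0.33
(1-R'-K)/(1-K) simplifies to (max-R)/max with max = 171:
C = (171-5)/171 = 166/171 = 0.97076… → 0.97
M = (171-171)/171 = 0/171 = 0 → 0.00
Y = (171-76)/171 = 95/171 = 0.55555… → 0.56
= CMYK(0.97, 0.00, 0.56, 0.33)


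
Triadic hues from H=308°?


Triadic: equally spaced at 120° intervals
H1 = 308°
H2 = (308 + 120) mod 360 = 68°
H3 = (308 + 240) mod 360 = 188°
Triadic = 308°, 68°, 188°


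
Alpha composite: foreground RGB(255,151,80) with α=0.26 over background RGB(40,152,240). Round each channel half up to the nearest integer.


C = α×F + (1-α)×B, with 1-α = 0.74
R: 0.26×255 + 0.74×40 = 66.30 + 29.60 = 95.90 → 96
G: 0.26×151 + 0.74×152 = 39.26 + 112.48 = 151.74 → 152
B: 0.26×80 + 0.74×240 = 20.80 + 177.60 = 198.40 → 198
= RGB(96, 152, 198)


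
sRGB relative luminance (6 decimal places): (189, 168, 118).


Linearize each channel (sRGB transfer function): c = v/255; c_lin = c/12.92 if c ≤ 0.04045, else ((c+0.055)/1.055)^2.4
  R: 189/255 ≈ 0.741176 > 0.04045 → ((0.741176+0.055)/1.055)^2.4 ≈ 0.508881
  G: 168/255 ≈ 0.658824 > 0.04045 → ((0.658824+0.055)/1.055)^2.4 ≈ 0.391572
  B: 118/255 ≈ 0.462745 > 0.04045 → ((0.462745+0.055)/1.055)^2.4 ≈ 0.181164
R_lin = 0.508881, G_lin = 0.391572, B_lin = 0.181164
L = 0.2126×R + 0.7152×G + 0.0722×B
L = 0.2126×0.508881 + 0.7152×0.391572 + 0.0722×0.181164
L ≈ 0.401321


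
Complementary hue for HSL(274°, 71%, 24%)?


Complement = opposite side of color wheel = hue + 180°
H' = (274 + 180) mod 360 = 94°
S and L unchanged.
= HSL(94°, 71%, 24%)


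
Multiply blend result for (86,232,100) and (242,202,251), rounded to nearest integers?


Multiply: C = A×B/255, rounded to nearest integer
R: 86×242/255 = 20812/255 ≈ 81.616 → 82
G: 232×202/255 = 46864/255 ≈ 183.780 → 184
B: 100×251/255 = 25100/255 ≈ 98.431 → 98
= RGB(82, 184, 98)


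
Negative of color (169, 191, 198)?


Invert: (255-R, 255-G, 255-B)
R: 255-169 = 86
G: 255-191 = 64
B: 255-198 = 57
= RGB(86, 64, 57)


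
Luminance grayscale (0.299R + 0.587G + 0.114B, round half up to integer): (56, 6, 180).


Gray = 0.299×R + 0.587×G + 0.114×B
Gray = 0.299×56 + 0.587×6 + 0.114×180
Gray = 16.744 + 3.522 + 20.520
Gray = 40.786 → round half up → 41
Gray = 41


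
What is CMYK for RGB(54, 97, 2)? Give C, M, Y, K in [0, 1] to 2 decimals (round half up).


R'=54/255≈0.2118, G'=97/255≈0.3804, B'=2/255≈0.0078
K = 1 - max(R',G',B') = 1 - 97/255 = 158/255 = 0.61960… → 0.62
(1-R'-K)/(1-K) simplifies to (max-R)/max with max = 97:
C = (97-54)/97 = 43/97 = 0.44329… → 0.44
M = (97-97)/97 = 0/97 = 0 → 0.00
Y = (97-2)/97 = 95/97 = 0.97938… → 0.98
= CMYK(0.44, 0.00, 0.98, 0.62)


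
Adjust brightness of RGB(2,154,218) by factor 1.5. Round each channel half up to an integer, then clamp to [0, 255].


Multiply each channel by 1.5, round half up, clamp to [0, 255]
R: 2×1.5 = 3
G: 154×1.5 = 231
B: 218×1.5 = 327 → clamp → 255
= RGB(3, 231, 255)


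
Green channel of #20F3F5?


Color: #20F3F5
R = 20 = 32
G = F3 = 243
B = F5 = 245
Green = 243


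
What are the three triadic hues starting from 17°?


Triadic: equally spaced at 120° intervals
H1 = 17°
H2 = (17 + 120) mod 360 = 137°
H3 = (17 + 240) mod 360 = 257°
Triadic = 17°, 137°, 257°


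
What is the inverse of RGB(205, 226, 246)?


Invert: (255-R, 255-G, 255-B)
R: 255-205 = 50
G: 255-226 = 29
B: 255-246 = 9
= RGB(50, 29, 9)


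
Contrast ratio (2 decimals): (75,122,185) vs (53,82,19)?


Linearize each sRGB channel c=v/255: c/12.92 if c ≤ 0.04045 else ((c+0.055)/1.055)^2.4
L = 0.2126×R_lin + 0.7152×G_lin + 0.0722×B_lin
Color 1 (75,122,185):
  R=75: 75/255≈0.2941 > 0.04045 → ((0.2941+0.055)/1.055)^2.4 ≈ 0.07036
  G=122: 122/255≈0.4784 > 0.04045 → ((0.4784+0.055)/1.055)^2.4 ≈ 0.19462
  B=185: 185/255≈0.7255 > 0.04045 → ((0.7255+0.055)/1.055)^2.4 ≈ 0.48515
  L1 = 0.2126×0.07036 + 0.7152×0.19462 + 0.0722×0.48515 ≈ 0.18918
Color 2 (53,82,19):
  R=53: 53/255≈0.2078 > 0.04045 → ((0.2078+0.055)/1.055)^2.4 ≈ 0.03560
  G=82: 82/255≈0.3216 > 0.04045 → ((0.3216+0.055)/1.055)^2.4 ≈ 0.08438
  B=19: 19/255≈0.0745 > 0.04045 → ((0.0745+0.055)/1.055)^2.4 ≈ 0.00651
  L2 = 0.2126×0.03560 + 0.7152×0.08438 + 0.0722×0.00651 ≈ 0.06838
Lighter = 0.18918, Darker = 0.06838
Ratio = (L_lighter + 0.05) / (L_darker + 0.05)
Ratio = (0.18918 + 0.05) / (0.06838 + 0.05) = 0.23918 / 0.11838 ≈ 2.0203
Ratio ≈ 2.02:1


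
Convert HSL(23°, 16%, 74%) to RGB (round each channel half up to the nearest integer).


H=23°, S=0.16, L=0.74
C = (1-|2L-1|)×S = (1-|0.48|)×0.16 = 0.0832
H' = H/60 = 23/60 ≈ 0.3833; X = C×(1-|H' mod 2 - 1|) ≈ 0.0319
m = L - C/2 = 0.74 - 0.0416 = 0.6984
Sector ⌊H'⌋ = 0 → (R',G',B') = (0.0832, ≈0.0319, 0.0)
RGB = ((R'+m)×255, (G'+m)×255, (B'+m)×255) = (199.308, 186.2248, 178.092)
Round half up → RGB(199, 186, 178)


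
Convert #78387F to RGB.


78 → 120 (R)
38 → 56 (G)
7F → 127 (B)
= RGB(120, 56, 127)


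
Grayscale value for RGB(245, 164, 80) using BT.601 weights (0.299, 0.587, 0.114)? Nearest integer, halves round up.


Gray = 0.299×R + 0.587×G + 0.114×B
Gray = 0.299×245 + 0.587×164 + 0.114×80
Gray = 73.255 + 96.268 + 9.120
Gray = 178.643 → round half up → 179
Gray = 179


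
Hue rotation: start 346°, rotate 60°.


New hue = (H + rotation) mod 360
New hue = (346 + 60) mod 360
= 406 mod 360
= 46°


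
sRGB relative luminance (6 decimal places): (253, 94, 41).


Linearize each channel (sRGB transfer function): c = v/255; c_lin = c/12.92 if c ≤ 0.04045, else ((c+0.055)/1.055)^2.4
  R: 253/255 ≈ 0.992157 > 0.04045 → ((0.992157+0.055)/1.055)^2.4 ≈ 0.982251
  G: 94/255 ≈ 0.368627 > 0.04045 → ((0.368627+0.055)/1.055)^2.4 ≈ 0.111932
  B: 41/255 ≈ 0.160784 > 0.04045 → ((0.160784+0.055)/1.055)^2.4 ≈ 0.022174
R_lin = 0.982251, G_lin = 0.111932, B_lin = 0.022174
L = 0.2126×R + 0.7152×G + 0.0722×B
L = 0.2126×0.982251 + 0.7152×0.111932 + 0.0722×0.022174
L ≈ 0.290481


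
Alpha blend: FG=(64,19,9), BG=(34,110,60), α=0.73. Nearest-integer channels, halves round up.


C = α×F + (1-α)×B, with 1-α = 0.27
R: 0.73×64 + 0.27×34 = 46.72 + 9.18 = 55.90 → 56
G: 0.73×19 + 0.27×110 = 13.87 + 29.70 = 43.57 → 44
B: 0.73×9 + 0.27×60 = 6.57 + 16.20 = 22.77 → 23
= RGB(56, 44, 23)


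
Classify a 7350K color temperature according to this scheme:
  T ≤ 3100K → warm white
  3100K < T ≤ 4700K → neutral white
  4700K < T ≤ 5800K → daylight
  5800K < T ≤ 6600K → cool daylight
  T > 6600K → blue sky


Temperature: 7350K
7350K > 6600K → blue sky
Classification: blue sky


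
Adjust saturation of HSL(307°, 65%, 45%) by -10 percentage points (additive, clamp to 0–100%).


Original S = 65%
Adjustment = -10 percentage points
New S = 65 + (-10) = 55
Clamp to [0, 100] → 55
= HSL(307°, 55%, 45%)


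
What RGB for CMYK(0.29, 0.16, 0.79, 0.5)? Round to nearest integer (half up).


R = 255 × (1-C) × (1-K) = 255 × 0.71 × 0.50 = 90.525 → 91
G = 255 × (1-M) × (1-K) = 255 × 0.84 × 0.50 = 107.1 → 107
B = 255 × (1-Y) × (1-K) = 255 × 0.21 × 0.50 = 26.775 → 27
= RGB(91, 107, 27)
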